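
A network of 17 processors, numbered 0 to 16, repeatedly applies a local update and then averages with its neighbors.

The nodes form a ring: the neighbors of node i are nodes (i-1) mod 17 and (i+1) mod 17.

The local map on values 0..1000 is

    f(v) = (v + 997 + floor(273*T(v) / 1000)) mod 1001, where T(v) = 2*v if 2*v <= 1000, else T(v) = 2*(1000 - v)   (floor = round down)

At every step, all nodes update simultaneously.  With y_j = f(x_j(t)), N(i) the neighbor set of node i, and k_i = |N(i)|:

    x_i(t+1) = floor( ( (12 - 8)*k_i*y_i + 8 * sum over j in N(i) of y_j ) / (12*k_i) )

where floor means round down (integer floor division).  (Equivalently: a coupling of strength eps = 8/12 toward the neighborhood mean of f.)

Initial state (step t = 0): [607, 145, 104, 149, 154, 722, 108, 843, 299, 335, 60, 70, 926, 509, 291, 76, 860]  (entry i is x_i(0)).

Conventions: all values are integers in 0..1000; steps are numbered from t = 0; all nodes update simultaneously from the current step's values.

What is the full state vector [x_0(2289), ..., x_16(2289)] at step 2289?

Simulating step by step:
t=0: [607, 145, 104, 149, 154, 722, 108, 843, 299, 335, 60, 70, 926, 509, 291, 76, 860]
t=1: [656, 397, 200, 205, 443, 421, 651, 514, 631, 353, 235, 384, 613, 726, 443, 496, 620]
t=2: [757, 584, 408, 432, 546, 721, 752, 813, 714, 576, 496, 589, 760, 790, 771, 755, 808]
t=3: [866, 772, 698, 692, 773, 847, 887, 886, 860, 810, 791, 819, 865, 893, 892, 894, 892]
t=4: [924, 895, 868, 868, 891, 920, 938, 940, 928, 914, 907, 916, 931, 942, 946, 946, 942]
t=5: [959, 948, 940, 939, 947, 957, 964, 966, 962, 957, 955, 958, 963, 968, 970, 970, 967]
t=6: [976, 972, 969, 969, 971, 975, 978, 979, 978, 976, 975, 976, 978, 980, 981, 981, 980]
t=7: [984, 983, 981, 981, 982, 984, 985, 986, 985, 985, 984, 985, 985, 986, 986, 986, 986]
t=8: [988, 987, 987, 987, 987, 988, 988, 989, 989, 988, 988, 988, 989, 989, 989, 989, 988]
t=9: [990, 990, 990, 990, 990, 990, 990, 990, 990, 990, 990, 990, 990, 991, 991, 990, 990]
t=10: [991, 991, 991, 991, 991, 991, 991, 991, 991, 991, 991, 991, 991, 991, 991, 991, 991]
t=11: [991, 991, 991, 991, 991, 991, 991, 991, 991, 991, 991, 991, 991, 991, 991, 991, 991]

Answer: [991, 991, 991, 991, 991, 991, 991, 991, 991, 991, 991, 991, 991, 991, 991, 991, 991]
Key observation: The state at step 10, [991, 991, 991, 991, 991, 991, 991, 991, 991, 991, 991, 991, 991, 991, 991, 991, 991], reappears at step 11: the system is in a cycle of period 1 from step 10 on.  Therefore the state at step 2289 equals the state at step 10 + ((2289 - 10) mod 1) = 10, which is [991, 991, 991, 991, 991, 991, 991, 991, 991, 991, 991, 991, 991, 991, 991, 991, 991].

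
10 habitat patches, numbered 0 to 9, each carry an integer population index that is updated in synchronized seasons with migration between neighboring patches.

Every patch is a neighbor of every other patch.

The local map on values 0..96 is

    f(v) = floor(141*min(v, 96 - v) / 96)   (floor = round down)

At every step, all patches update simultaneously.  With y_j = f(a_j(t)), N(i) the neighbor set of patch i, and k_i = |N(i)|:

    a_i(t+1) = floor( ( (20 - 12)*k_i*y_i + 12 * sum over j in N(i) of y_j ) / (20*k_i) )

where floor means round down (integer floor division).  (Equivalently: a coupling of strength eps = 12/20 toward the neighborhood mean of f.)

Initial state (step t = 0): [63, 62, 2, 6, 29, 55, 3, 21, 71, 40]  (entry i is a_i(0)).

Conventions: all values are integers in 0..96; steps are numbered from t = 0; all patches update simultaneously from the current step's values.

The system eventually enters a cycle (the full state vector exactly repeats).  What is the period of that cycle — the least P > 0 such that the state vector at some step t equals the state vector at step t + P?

Simulating step by step:
t=0: [63, 62, 2, 6, 29, 55, 3, 21, 71, 40]
t=1: [38, 38, 23, 25, 36, 42, 23, 32, 34, 41]
t=2: [50, 50, 43, 44, 49, 52, 43, 47, 48, 52]
t=3: [66, 66, 65, 65, 67, 65, 65, 67, 67, 65]
t=4: [43, 43, 44, 44, 43, 44, 44, 43, 43, 44]
t=5: [63, 63, 63, 63, 63, 63, 63, 63, 63, 63]
t=6: [48, 48, 48, 48, 48, 48, 48, 48, 48, 48]
t=7: [70, 70, 70, 70, 70, 70, 70, 70, 70, 70]
t=8: [38, 38, 38, 38, 38, 38, 38, 38, 38, 38]
t=9: [55, 55, 55, 55, 55, 55, 55, 55, 55, 55]
t=10: [60, 60, 60, 60, 60, 60, 60, 60, 60, 60]
t=11: [52, 52, 52, 52, 52, 52, 52, 52, 52, 52]
t=12: [64, 64, 64, 64, 64, 64, 64, 64, 64, 64]
t=13: [47, 47, 47, 47, 47, 47, 47, 47, 47, 47]
t=14: [69, 69, 69, 69, 69, 69, 69, 69, 69, 69]
t=15: [39, 39, 39, 39, 39, 39, 39, 39, 39, 39]
t=16: [57, 57, 57, 57, 57, 57, 57, 57, 57, 57]
t=17: [57, 57, 57, 57, 57, 57, 57, 57, 57, 57]

Answer: 1
Key observation: The state at step 16, [57, 57, 57, 57, 57, 57, 57, 57, 57, 57], reappears at step 17 — and no state repeats earlier — so the cycle the system enters has period 1.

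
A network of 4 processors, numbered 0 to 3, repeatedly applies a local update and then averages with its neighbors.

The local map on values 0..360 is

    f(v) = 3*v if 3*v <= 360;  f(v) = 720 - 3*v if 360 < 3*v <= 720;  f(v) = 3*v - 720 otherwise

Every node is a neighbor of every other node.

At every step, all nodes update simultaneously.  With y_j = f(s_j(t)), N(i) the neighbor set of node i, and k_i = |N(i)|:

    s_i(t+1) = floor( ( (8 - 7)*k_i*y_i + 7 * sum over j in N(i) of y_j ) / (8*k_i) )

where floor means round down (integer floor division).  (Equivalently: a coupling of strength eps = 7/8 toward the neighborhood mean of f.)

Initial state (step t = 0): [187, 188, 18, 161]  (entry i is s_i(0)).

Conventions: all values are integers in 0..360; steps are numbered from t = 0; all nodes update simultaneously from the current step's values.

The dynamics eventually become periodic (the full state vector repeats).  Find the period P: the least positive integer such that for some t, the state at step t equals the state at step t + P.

Answer: 4
Key observation: The state at step 8, [99, 99, 99, 99], reappears at step 12 — and no state repeats earlier — so the cycle the system enters has period 4.

Derivation:
t=0: [187, 188, 18, 161]
t=1: [150, 150, 167, 137]
t=2: [266, 266, 275, 260]
t=3: [80, 80, 76, 83]
t=4: [239, 239, 241, 237]
t=5: [4, 4, 4, 3]
t=6: [11, 11, 11, 11]
t=7: [33, 33, 33, 33]
t=8: [99, 99, 99, 99]
t=9: [297, 297, 297, 297]
t=10: [171, 171, 171, 171]
t=11: [207, 207, 207, 207]
t=12: [99, 99, 99, 99]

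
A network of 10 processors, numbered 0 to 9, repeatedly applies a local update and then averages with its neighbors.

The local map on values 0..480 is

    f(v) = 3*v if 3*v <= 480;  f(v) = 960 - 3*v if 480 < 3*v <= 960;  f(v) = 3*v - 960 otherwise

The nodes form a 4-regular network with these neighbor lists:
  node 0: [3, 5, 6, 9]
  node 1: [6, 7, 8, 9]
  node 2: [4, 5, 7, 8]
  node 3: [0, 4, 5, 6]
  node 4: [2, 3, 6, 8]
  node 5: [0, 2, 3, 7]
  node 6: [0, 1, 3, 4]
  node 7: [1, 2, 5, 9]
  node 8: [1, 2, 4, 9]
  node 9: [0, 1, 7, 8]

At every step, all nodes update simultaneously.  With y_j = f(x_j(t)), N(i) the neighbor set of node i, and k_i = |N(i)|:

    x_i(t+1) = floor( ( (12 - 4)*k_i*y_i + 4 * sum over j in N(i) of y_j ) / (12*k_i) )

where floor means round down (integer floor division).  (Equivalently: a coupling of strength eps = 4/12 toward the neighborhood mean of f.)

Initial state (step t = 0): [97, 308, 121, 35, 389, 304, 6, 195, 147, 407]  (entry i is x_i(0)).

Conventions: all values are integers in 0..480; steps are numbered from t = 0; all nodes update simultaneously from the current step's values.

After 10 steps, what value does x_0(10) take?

Simulating step by step:
t=0: [97, 308, 121, 35, 389, 304, 6, 195, 147, 407]
t=1: [230, 115, 331, 117, 215, 126, 65, 309, 366, 269]
t=2: [269, 273, 94, 330, 269, 309, 236, 97, 162, 167]
t=3: [166, 217, 267, 69, 188, 85, 207, 270, 402, 394]
t=4: [393, 285, 193, 259, 343, 251, 340, 178, 254, 245]
t=5: [202, 145, 329, 168, 114, 238, 88, 360, 197, 229]
t=6: [339, 375, 107, 404, 321, 243, 308, 161, 335, 288]
t=7: [89, 164, 277, 195, 56, 246, 63, 385, 78, 126]
t=8: [275, 395, 154, 320, 189, 228, 232, 229, 251, 349]
t=9: [142, 219, 403, 89, 339, 256, 238, 269, 235, 128]
t=10: [374, 288, 220, 254, 122, 219, 251, 196, 252, 350]

Answer: x_0(10) = 374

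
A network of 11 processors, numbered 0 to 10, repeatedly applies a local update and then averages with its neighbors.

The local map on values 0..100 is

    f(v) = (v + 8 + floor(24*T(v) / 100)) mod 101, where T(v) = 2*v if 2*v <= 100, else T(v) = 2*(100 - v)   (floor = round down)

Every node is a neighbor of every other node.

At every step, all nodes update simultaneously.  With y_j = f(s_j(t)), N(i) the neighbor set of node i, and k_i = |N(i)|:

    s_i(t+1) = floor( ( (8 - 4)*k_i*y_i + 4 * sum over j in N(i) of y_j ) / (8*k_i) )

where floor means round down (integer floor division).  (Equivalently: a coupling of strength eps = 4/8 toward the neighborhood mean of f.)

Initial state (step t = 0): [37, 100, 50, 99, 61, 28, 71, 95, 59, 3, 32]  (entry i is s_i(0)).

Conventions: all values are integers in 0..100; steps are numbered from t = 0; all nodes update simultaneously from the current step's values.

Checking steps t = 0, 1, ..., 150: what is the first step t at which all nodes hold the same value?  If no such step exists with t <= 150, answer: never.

Simulating step by step:
t=0: [37, 100, 50, 99, 61, 28, 71, 95, 59, 3, 32]  (not all equal)
t=1: [55, 30, 64, 29, 66, 49, 68, 28, 65, 32, 51]  (not all equal)
t=2: [78, 63, 80, 63, 81, 76, 81, 62, 80, 65, 77]  (not all equal)
t=3: [94, 91, 95, 91, 95, 94, 95, 91, 95, 91, 94]  (not all equal)
t=4: [3, 2, 3, 2, 3, 3, 3, 2, 3, 2, 3]  (not all equal)
t=5: [11, 10, 11, 10, 11, 11, 11, 10, 11, 10, 11]  (not all equal)
t=6: [23, 22, 23, 22, 23, 23, 23, 22, 23, 22, 23]  (not all equal)
t=7: [41, 40, 41, 40, 41, 41, 41, 40, 41, 40, 41]  (not all equal)
t=8: [67, 67, 67, 67, 67, 67, 67, 67, 67, 67, 67]  (all equal)

Answer: 8
Key observation: Synchronization is absorbing here: once all nodes are equal they stay equal, and step 8 is the first all-equal step.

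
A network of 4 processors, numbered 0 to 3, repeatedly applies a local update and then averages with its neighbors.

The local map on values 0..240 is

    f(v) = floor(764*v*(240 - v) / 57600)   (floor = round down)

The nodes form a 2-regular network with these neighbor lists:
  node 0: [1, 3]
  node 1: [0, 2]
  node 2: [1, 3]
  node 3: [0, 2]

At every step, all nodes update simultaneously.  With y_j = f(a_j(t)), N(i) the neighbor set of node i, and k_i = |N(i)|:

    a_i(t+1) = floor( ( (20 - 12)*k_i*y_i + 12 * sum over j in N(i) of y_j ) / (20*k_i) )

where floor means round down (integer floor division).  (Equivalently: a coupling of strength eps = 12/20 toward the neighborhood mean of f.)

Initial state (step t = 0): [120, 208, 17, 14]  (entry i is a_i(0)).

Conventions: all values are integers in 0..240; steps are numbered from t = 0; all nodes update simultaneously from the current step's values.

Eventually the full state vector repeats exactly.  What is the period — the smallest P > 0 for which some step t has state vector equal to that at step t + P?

Answer: 2
Key observation: The state at step 16, [190, 190, 190, 190], reappears at step 18 — and no state repeats earlier — so the cycle the system enters has period 2.

Derivation:
t=0: [120, 208, 17, 14]
t=1: [115, 107, 58, 88]
t=2: [185, 174, 165, 169]
t=3: [146, 150, 158, 153]
t=4: [179, 177, 174, 176]
t=5: [146, 147, 149, 148]
t=6: [181, 180, 179, 180]
t=7: [142, 142, 143, 142]
t=8: [184, 183, 183, 183]
t=9: [137, 137, 138, 137]
t=10: [187, 186, 186, 186]
t=11: [132, 132, 133, 132]
t=12: [189, 188, 188, 188]
t=13: [128, 128, 129, 128]
t=14: [190, 189, 189, 189]
t=15: [126, 126, 127, 126]
t=16: [190, 190, 190, 190]
t=17: [126, 126, 126, 126]
t=18: [190, 190, 190, 190]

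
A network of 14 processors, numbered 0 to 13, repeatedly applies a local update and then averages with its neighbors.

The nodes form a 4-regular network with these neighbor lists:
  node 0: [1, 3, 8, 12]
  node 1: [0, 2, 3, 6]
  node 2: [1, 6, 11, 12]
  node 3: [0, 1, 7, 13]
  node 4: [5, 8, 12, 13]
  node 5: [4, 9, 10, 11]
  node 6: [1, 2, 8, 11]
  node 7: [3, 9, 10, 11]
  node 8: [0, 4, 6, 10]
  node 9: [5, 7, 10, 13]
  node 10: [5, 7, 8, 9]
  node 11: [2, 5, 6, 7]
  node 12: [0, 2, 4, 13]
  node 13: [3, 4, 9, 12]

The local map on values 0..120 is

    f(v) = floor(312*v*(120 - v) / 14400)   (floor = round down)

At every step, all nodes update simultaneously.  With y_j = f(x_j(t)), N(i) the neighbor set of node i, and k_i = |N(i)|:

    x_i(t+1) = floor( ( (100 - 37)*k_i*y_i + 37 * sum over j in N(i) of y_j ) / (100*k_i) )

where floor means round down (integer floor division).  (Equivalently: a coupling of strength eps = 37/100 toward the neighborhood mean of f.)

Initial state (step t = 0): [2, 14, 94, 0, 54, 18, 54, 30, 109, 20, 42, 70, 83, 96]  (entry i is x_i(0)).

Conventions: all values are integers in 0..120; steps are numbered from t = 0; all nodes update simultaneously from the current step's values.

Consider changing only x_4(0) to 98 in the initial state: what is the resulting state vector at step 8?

Simulating step by step:
t=0: [2, 14, 94, 0, 98, 18, 54, 30, 109, 20, 42, 70, 83, 96]
t=1: [14, 32, 55, 13, 45, 46, 65, 53, 34, 47, 59, 68, 55, 45]
t=2: [41, 58, 75, 41, 72, 73, 74, 71, 63, 74, 74, 75, 72, 69]
t=3: [71, 74, 73, 71, 74, 73, 73, 73, 75, 73, 73, 73, 73, 74]
t=4: [74, 73, 73, 74, 73, 73, 73, 74, 73, 73, 73, 74, 73, 73]
t=5: [73, 73, 73, 73, 74, 73, 73, 73, 73, 73, 73, 73, 73, 73]
t=6: [74, 74, 74, 74, 73, 73, 74, 74, 73, 74, 74, 74, 73, 73]
t=7: [73, 73, 73, 73, 74, 73, 73, 73, 73, 73, 73, 73, 73, 73]
t=8: [74, 74, 74, 74, 73, 73, 74, 74, 73, 74, 74, 74, 73, 73]

Answer: [74, 74, 74, 74, 73, 73, 74, 74, 73, 74, 74, 74, 73, 73]
Key observation: This trace re-runs the system from the modified initial state.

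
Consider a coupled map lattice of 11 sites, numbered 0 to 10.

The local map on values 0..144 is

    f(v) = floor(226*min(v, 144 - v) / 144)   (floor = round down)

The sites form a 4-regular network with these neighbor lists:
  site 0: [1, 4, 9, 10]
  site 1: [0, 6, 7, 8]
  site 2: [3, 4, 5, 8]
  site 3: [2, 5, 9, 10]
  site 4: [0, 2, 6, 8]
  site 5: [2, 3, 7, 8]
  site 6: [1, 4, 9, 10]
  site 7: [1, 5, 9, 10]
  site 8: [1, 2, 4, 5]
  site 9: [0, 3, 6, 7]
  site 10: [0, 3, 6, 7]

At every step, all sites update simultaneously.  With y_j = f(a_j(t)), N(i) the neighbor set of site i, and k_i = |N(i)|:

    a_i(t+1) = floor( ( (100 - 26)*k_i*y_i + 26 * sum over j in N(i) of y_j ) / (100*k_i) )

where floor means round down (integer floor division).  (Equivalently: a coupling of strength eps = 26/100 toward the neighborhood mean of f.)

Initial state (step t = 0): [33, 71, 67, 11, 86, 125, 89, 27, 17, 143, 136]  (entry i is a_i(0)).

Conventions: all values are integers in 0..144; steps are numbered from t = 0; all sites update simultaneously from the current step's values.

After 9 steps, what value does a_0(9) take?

Simulating step by step:
t=0: [33, 71, 67, 11, 86, 125, 89, 27, 17, 143, 136]
t=1: [51, 95, 88, 22, 84, 33, 77, 41, 41, 13, 21]
t=2: [73, 76, 80, 37, 91, 53, 92, 58, 67, 33, 42]
t=3: [101, 103, 95, 62, 87, 84, 79, 87, 101, 59, 70]
t=4: [72, 68, 78, 95, 86, 90, 98, 89, 70, 91, 103]
t=5: [105, 103, 99, 77, 93, 86, 75, 85, 105, 83, 69]
t=6: [67, 68, 73, 101, 78, 88, 102, 91, 64, 94, 103]
t=7: [100, 101, 105, 71, 100, 87, 70, 83, 100, 78, 68]
t=8: [73, 71, 67, 105, 71, 87, 103, 94, 69, 101, 103]
t=9: [105, 105, 101, 66, 107, 88, 70, 79, 106, 69, 67]

Answer: a_0(9) = 105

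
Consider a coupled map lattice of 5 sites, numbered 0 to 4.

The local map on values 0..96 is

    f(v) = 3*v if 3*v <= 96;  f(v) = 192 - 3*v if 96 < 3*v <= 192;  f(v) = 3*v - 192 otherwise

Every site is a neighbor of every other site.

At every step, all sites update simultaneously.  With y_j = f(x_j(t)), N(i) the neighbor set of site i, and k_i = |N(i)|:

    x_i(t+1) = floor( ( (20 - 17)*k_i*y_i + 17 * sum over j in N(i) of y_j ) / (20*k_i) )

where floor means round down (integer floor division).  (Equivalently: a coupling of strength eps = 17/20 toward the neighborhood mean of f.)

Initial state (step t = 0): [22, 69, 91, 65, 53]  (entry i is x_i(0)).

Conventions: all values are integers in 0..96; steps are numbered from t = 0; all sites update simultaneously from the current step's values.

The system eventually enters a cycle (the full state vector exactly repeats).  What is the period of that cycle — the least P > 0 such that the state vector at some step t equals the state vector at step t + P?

Answer: 4
Key observation: The state at step 4, [84, 84, 84, 84, 84], reappears at step 8 — and no state repeats earlier — so the cycle the system enters has period 4.

Derivation:
t=0: [22, 69, 91, 65, 53]
t=1: [37, 41, 37, 41, 40]
t=2: [73, 74, 73, 74, 74]
t=3: [28, 28, 28, 28, 28]
t=4: [84, 84, 84, 84, 84]
t=5: [60, 60, 60, 60, 60]
t=6: [12, 12, 12, 12, 12]
t=7: [36, 36, 36, 36, 36]
t=8: [84, 84, 84, 84, 84]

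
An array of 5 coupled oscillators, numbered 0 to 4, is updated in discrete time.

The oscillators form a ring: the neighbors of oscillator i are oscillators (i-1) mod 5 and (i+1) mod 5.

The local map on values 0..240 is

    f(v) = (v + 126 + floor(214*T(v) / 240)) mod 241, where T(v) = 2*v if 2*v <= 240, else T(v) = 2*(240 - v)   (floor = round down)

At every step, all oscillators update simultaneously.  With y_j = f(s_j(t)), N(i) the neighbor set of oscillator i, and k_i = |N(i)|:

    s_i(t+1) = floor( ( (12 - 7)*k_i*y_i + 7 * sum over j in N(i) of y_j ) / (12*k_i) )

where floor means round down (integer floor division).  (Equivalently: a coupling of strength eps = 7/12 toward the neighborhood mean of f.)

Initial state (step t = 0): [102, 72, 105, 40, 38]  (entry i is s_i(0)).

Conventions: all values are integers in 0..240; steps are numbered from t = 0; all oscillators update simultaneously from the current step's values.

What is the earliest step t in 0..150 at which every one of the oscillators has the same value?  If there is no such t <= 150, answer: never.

Simulating step by step:
t=0: [102, 72, 105, 40, 38]  (not all equal)
t=1: [162, 136, 167, 217, 214]  (not all equal)
t=2: [179, 193, 177, 154, 156]  (not all equal)
t=3: [174, 168, 175, 186, 185]  (not all equal)
t=4: [175, 177, 174, 169, 170]  (not all equal)
t=5: [175, 174, 176, 178, 178]  (not all equal)
t=6: [174, 175, 174, 173, 173]  (not all equal)
t=7: [176, 175, 176, 176, 176]  (not all equal)
t=8: [175, 175, 175, 175, 175]  (all equal)

Answer: 8
Key observation: Synchronization is absorbing here: once all oscillators are equal they stay equal, and step 8 is the first all-equal step.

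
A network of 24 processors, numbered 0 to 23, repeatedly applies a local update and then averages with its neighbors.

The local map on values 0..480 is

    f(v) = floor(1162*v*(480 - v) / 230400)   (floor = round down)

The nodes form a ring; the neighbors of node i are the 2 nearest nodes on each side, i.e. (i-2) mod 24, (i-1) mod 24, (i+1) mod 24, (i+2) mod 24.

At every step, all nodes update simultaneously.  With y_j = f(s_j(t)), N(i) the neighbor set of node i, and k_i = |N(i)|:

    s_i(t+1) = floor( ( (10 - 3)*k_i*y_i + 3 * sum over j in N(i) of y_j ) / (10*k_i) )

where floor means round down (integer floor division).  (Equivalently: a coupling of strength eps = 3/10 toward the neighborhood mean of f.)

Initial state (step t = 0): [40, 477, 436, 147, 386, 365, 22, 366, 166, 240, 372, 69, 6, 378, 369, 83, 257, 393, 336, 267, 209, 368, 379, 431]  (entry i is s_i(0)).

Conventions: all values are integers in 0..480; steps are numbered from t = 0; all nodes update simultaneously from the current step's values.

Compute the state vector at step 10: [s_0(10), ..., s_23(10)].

Answer: [282, 282, 282, 281, 281, 281, 281, 281, 281, 281, 281, 281, 282, 281, 281, 281, 281, 281, 282, 282, 282, 282, 282, 282]

Derivation:
t=0: [40, 477, 436, 147, 386, 365, 22, 366, 166, 240, 372, 69, 6, 378, 369, 83, 257, 393, 336, 267, 209, 368, 379, 431]
t=1: [91, 45, 106, 209, 172, 199, 99, 207, 239, 264, 194, 152, 65, 175, 193, 180, 261, 194, 248, 268, 269, 210, 186, 111]
t=2: [182, 133, 201, 262, 258, 274, 217, 278, 281, 283, 267, 248, 176, 258, 267, 274, 285, 280, 288, 285, 285, 278, 264, 206]
t=3: [272, 246, 278, 283, 287, 284, 286, 283, 282, 282, 284, 287, 274, 286, 284, 284, 280, 281, 278, 280, 280, 282, 284, 279]
t=4: [284, 287, 283, 281, 279, 280, 279, 280, 280, 280, 280, 279, 282, 279, 280, 280, 281, 281, 282, 282, 281, 281, 280, 282]
t=5: [280, 279, 280, 281, 281, 282, 282, 282, 282, 282, 281, 281, 281, 281, 281, 282, 281, 281, 281, 281, 281, 281, 281, 280]
t=6: [282, 282, 282, 281, 281, 281, 281, 281, 281, 281, 281, 281, 282, 281, 281, 281, 281, 281, 282, 282, 282, 282, 282, 282]
t=7: [281, 281, 281, 281, 281, 282, 282, 282, 282, 282, 281, 281, 281, 281, 281, 282, 281, 281, 281, 281, 281, 281, 281, 281]
t=8: [282, 282, 282, 281, 281, 281, 281, 281, 281, 281, 281, 281, 282, 281, 281, 281, 281, 281, 282, 282, 282, 282, 282, 282]
t=9: [281, 281, 281, 281, 281, 282, 282, 282, 282, 282, 281, 281, 281, 281, 281, 282, 281, 281, 281, 281, 281, 281, 281, 281]
t=10: [282, 282, 282, 281, 281, 281, 281, 281, 281, 281, 281, 281, 282, 281, 281, 281, 281, 281, 282, 282, 282, 282, 282, 282]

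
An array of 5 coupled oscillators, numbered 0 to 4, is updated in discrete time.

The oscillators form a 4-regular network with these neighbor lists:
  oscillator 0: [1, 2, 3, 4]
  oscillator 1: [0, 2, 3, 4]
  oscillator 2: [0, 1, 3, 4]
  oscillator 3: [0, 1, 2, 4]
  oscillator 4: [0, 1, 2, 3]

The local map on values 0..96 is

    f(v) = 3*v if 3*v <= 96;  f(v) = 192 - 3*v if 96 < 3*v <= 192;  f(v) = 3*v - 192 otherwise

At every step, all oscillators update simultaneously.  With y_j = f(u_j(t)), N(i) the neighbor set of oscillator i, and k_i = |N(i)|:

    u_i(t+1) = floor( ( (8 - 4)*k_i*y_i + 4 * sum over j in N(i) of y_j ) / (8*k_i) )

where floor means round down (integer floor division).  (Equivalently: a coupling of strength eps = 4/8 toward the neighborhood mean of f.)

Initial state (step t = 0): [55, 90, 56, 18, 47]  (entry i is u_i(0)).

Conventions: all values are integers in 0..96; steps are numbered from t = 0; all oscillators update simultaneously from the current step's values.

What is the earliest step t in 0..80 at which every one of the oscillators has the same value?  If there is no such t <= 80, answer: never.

Simulating step by step:
t=0: [55, 90, 56, 18, 47]  (not all equal)
t=1: [39, 58, 38, 49, 48]  (not all equal)
t=2: [61, 39, 62, 49, 51]  (not all equal)
t=3: [25, 49, 24, 38, 36]  (not all equal)
t=4: [72, 61, 71, 73, 75]  (not all equal)
t=5: [23, 17, 22, 24, 26]  (not all equal)
t=6: [67, 61, 66, 69, 71]  (not all equal)
t=7: [10, 10, 9, 13, 15]  (not all equal)
t=8: [32, 32, 31, 36, 38]  (not all equal)
t=9: [91, 91, 90, 87, 85]  (not all equal)
t=10: [76, 76, 75, 72, 70]  (not all equal)
t=11: [31, 31, 30, 27, 25]  (not all equal)
t=12: [88, 88, 87, 84, 82]  (not all equal)
t=13: [67, 67, 66, 63, 61]  (not all equal)
t=14: [7, 7, 6, 5, 7]  (not all equal)
t=15: [19, 19, 18, 17, 19]  (not all equal)
t=16: [55, 55, 54, 53, 55]  (not all equal)
t=17: [28, 28, 29, 30, 28]  (not all equal)
t=18: [85, 85, 86, 87, 85]  (not all equal)
t=19: [64, 64, 65, 66, 64]  (not all equal)
t=20: [1, 1, 2, 3, 1]  (not all equal)
t=21: [4, 4, 5, 6, 4]  (not all equal)
t=22: [13, 13, 14, 15, 13]  (not all equal)
t=23: [40, 40, 41, 42, 40]  (not all equal)
t=24: [70, 70, 69, 68, 70]  (not all equal)
t=25: [16, 16, 15, 14, 16]  (not all equal)
t=26: [46, 46, 45, 44, 46]  (not all equal)
t=27: [55, 55, 56, 57, 55]  (not all equal)
t=28: [25, 25, 24, 23, 25]  (not all equal)
t=29: [73, 73, 72, 71, 73]  (not all equal)
t=30: [25, 25, 24, 23, 25]  (not all equal)

Answer: never
Key observation: The state at step 28 reappears at step 30 — the system is in a cycle of period 2 from step 28 on.  No step 0..30 is synchronized, and the cycle repeats forever, so no step up to 80 (or ever) has all oscillators equal.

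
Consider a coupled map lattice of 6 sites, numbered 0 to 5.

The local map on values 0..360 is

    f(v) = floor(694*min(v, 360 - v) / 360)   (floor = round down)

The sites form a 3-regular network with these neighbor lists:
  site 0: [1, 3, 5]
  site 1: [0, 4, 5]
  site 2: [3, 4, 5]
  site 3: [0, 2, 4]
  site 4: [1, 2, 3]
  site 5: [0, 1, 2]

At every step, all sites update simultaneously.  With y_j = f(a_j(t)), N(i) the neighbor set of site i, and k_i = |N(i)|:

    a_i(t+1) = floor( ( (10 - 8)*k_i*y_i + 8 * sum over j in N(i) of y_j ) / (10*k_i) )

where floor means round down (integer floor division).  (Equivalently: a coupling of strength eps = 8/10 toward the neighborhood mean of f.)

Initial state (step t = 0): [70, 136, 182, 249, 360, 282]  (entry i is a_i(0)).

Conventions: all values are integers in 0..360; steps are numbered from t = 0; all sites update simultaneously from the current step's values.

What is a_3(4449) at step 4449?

Simulating step by step:
t=0: [70, 136, 182, 249, 360, 282]
t=1: [193, 128, 165, 169, 218, 227]
t=2: [284, 275, 291, 308, 291, 287]
t=3: [136, 144, 126, 129, 132, 145]
t=4: [266, 267, 256, 251, 255, 264]
t=5: [189, 187, 199, 197, 197, 186]
t=6: [327, 327, 318, 316, 318, 326]
t=7: [69, 68, 77, 76, 76, 67]
t=8: [134, 135, 141, 143, 142, 135]
t=9: [263, 262, 269, 268, 269, 262]
t=10: [184, 184, 179, 178, 179, 184]
t=11: [340, 340, 342, 343, 342, 340]
t=12: [36, 36, 34, 34, 34, 36]
t=13: [67, 67, 66, 66, 66, 67]
t=14: [128, 128, 127, 127, 127, 128]
t=15: [245, 245, 244, 244, 244, 245]
t=16: [221, 221, 222, 222, 222, 221]
t=17: [266, 266, 266, 266, 266, 266]
t=18: [181, 181, 181, 181, 181, 181]
t=19: [345, 345, 345, 345, 345, 345]
t=20: [28, 28, 28, 28, 28, 28]
t=21: [53, 53, 53, 53, 53, 53]
t=22: [102, 102, 102, 102, 102, 102]
t=23: [196, 196, 196, 196, 196, 196]
t=24: [316, 316, 316, 316, 316, 316]
t=25: [84, 84, 84, 84, 84, 84]
t=26: [161, 161, 161, 161, 161, 161]
t=27: [310, 310, 310, 310, 310, 310]
t=28: [96, 96, 96, 96, 96, 96]
t=29: [185, 185, 185, 185, 185, 185]
t=30: [337, 337, 337, 337, 337, 337]
t=31: [44, 44, 44, 44, 44, 44]
t=32: [84, 84, 84, 84, 84, 84]

Answer: a_3(4449) = 84
Key observation: The state at step 25, [84, 84, 84, 84, 84, 84], reappears at step 32: the system is in a cycle of period 7 from step 25 on.  Therefore the state at step 4449 equals the state at step 25 + ((4449 - 25) mod 7) = 25, which is [84, 84, 84, 84, 84, 84].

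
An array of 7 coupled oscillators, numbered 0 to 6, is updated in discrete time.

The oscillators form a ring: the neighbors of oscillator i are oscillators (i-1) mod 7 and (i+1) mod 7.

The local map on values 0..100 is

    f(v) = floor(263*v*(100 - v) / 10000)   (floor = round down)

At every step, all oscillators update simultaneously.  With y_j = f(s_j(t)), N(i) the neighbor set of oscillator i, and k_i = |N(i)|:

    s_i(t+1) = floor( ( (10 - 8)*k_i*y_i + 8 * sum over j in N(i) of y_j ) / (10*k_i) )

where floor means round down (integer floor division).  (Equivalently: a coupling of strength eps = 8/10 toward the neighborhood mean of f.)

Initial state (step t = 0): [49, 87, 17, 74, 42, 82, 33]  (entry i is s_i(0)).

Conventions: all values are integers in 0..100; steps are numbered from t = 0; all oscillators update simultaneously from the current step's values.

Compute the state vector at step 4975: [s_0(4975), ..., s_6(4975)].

Simulating step by step:
t=0: [49, 87, 17, 74, 42, 82, 33]
t=1: [47, 46, 39, 50, 48, 56, 52]
t=2: [65, 63, 64, 63, 64, 64, 64]
t=3: [60, 59, 60, 60, 60, 60, 59]
t=4: [63, 63, 63, 63, 63, 63, 63]
t=5: [61, 61, 61, 61, 61, 61, 61]
t=6: [62, 62, 62, 62, 62, 62, 62]
t=7: [61, 61, 61, 61, 61, 61, 61]

Answer: [61, 61, 61, 61, 61, 61, 61]
Key observation: The state at step 5, [61, 61, 61, 61, 61, 61, 61], reappears at step 7: the system is in a cycle of period 2 from step 5 on.  Therefore the state at step 4975 equals the state at step 5 + ((4975 - 5) mod 2) = 5, which is [61, 61, 61, 61, 61, 61, 61].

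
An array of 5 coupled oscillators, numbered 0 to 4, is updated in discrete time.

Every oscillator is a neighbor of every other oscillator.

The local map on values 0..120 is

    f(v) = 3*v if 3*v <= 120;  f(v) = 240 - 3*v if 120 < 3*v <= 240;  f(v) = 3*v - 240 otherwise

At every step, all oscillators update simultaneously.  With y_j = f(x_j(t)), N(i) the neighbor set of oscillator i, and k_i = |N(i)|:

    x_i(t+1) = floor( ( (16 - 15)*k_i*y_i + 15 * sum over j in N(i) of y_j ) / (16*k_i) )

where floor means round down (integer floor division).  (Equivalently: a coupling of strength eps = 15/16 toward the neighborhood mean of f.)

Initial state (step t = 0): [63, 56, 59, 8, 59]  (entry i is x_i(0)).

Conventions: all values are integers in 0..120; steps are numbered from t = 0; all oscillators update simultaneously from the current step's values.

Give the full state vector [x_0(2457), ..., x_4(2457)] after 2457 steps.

Answer: [60, 61, 61, 60, 61]
Key observation: The state at step 8, [101, 100, 100, 101, 100], reappears at step 20: the system is in a cycle of period 12 from step 8 on.  Therefore the state at step 2457 equals the state at step 8 + ((2457 - 8) mod 12) = 9, which is [60, 61, 61, 60, 61].

Derivation:
t=0: [63, 56, 59, 8, 59]
t=1: [55, 51, 53, 59, 53]
t=2: [77, 75, 76, 79, 76]
t=3: [10, 9, 9, 11, 9]
t=4: [28, 29, 29, 28, 29]
t=5: [86, 85, 85, 86, 85]
t=6: [15, 16, 16, 15, 16]
t=7: [47, 46, 46, 47, 46]
t=8: [101, 100, 100, 101, 100]
t=9: [60, 61, 61, 60, 61]
t=10: [57, 58, 58, 57, 58]
t=11: [66, 67, 67, 66, 67]
t=12: [39, 40, 40, 39, 40]
t=13: [119, 118, 118, 119, 118]
t=14: [114, 115, 115, 114, 115]
t=15: [104, 103, 103, 104, 103]
t=16: [69, 70, 70, 69, 70]
t=17: [30, 31, 31, 30, 31]
t=18: [92, 91, 91, 92, 91]
t=19: [33, 34, 34, 33, 34]
t=20: [101, 100, 100, 101, 100]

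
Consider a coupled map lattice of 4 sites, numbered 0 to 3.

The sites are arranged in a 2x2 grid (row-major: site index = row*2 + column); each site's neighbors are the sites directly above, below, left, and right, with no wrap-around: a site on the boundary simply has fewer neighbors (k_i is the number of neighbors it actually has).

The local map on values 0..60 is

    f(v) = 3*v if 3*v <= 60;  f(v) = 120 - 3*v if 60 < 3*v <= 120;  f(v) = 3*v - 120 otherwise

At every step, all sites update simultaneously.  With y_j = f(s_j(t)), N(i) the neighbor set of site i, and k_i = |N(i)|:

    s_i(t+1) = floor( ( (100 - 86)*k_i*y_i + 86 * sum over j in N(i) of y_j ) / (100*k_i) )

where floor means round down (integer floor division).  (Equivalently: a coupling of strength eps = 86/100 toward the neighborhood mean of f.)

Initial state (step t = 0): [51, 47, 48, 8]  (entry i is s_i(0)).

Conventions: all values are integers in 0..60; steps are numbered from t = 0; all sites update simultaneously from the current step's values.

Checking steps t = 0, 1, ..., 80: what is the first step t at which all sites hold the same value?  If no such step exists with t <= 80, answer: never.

Simulating step by step:
t=0: [51, 47, 48, 8]  (not all equal)
t=1: [23, 27, 27, 22]  (not all equal)
t=2: [40, 50, 50, 41]  (not all equal)
t=3: [25, 5, 5, 26]  (not all equal)
t=4: [19, 39, 39, 18]  (not all equal)
t=5: [10, 48, 48, 10]  (not all equal)
t=6: [24, 29, 29, 24]  (not all equal)
t=7: [35, 45, 45, 35]  (not all equal)
t=8: [15, 15, 15, 15]  (all equal)

Answer: 8
Key observation: Synchronization is absorbing here: once all sites are equal they stay equal, and step 8 is the first all-equal step.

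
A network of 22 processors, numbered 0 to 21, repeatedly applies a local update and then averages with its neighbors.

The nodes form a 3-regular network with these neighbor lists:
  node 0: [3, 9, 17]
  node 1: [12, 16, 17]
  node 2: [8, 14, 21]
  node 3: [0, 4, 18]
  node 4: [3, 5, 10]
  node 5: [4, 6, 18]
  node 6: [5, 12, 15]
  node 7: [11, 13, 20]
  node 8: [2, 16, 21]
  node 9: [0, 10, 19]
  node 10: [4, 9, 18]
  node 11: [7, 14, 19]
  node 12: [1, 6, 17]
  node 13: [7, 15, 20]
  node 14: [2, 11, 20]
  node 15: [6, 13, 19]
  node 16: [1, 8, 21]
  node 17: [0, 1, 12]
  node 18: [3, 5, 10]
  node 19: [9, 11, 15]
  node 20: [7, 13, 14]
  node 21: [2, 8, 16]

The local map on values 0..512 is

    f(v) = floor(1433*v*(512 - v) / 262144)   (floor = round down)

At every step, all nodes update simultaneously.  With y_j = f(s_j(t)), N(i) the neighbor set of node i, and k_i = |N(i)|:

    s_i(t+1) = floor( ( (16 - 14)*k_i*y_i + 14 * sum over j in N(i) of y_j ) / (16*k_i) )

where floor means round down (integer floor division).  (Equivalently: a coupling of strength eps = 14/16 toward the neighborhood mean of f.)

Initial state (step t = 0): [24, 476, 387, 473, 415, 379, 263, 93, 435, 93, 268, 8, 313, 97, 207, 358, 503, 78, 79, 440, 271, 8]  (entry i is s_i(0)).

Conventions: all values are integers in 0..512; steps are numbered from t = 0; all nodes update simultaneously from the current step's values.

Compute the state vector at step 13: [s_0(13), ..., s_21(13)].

Answer: [329, 329, 329, 329, 329, 329, 329, 329, 329, 329, 329, 329, 329, 329, 329, 329, 329, 329, 329, 329, 329, 329]

Derivation:
t=0: [24, 476, 387, 473, 415, 379, 263, 93, 435, 93, 268, 8, 313, 97, 207, 358, 503, 78, 79, 440, 271, 8]
t=1: [153, 171, 193, 149, 241, 256, 311, 201, 113, 199, 225, 215, 227, 281, 230, 256, 89, 168, 236, 177, 271, 140]
t=2: [314, 294, 299, 332, 337, 352, 354, 351, 271, 327, 351, 340, 328, 352, 348, 341, 272, 322, 337, 345, 350, 265]
t=3: [331, 340, 342, 327, 314, 315, 316, 311, 354, 321, 322, 312, 329, 311, 323, 309, 354, 338, 314, 321, 308, 354]
t=4: [328, 318, 314, 334, 334, 338, 336, 341, 308, 332, 337, 336, 326, 341, 333, 338, 309, 324, 334, 338, 338, 308]
t=5: [327, 335, 337, 325, 322, 323, 324, 320, 341, 324, 324, 321, 330, 319, 327, 320, 341, 332, 322, 323, 320, 341]
t=6: [330, 324, 322, 332, 332, 333, 332, 335, 319, 331, 333, 332, 327, 335, 330, 333, 319, 327, 332, 333, 333, 319]
t=7: [327, 332, 333, 326, 325, 325, 326, 324, 335, 326, 326, 325, 329, 324, 328, 325, 334, 330, 325, 325, 325, 335]
t=8: [330, 326, 325, 331, 331, 331, 331, 332, 324, 331, 331, 331, 328, 332, 329, 331, 324, 328, 331, 331, 331, 324]
t=9: [327, 330, 331, 327, 327, 327, 327, 326, 332, 327, 327, 327, 329, 326, 328, 326, 331, 329, 327, 327, 327, 332]
t=10: [329, 328, 327, 330, 330, 330, 330, 330, 326, 330, 330, 330, 329, 330, 329, 330, 326, 329, 330, 330, 330, 326]
t=11: [328, 329, 330, 328, 328, 328, 328, 328, 330, 328, 328, 328, 328, 328, 328, 328, 330, 329, 328, 328, 328, 330]
t=12: [329, 328, 328, 329, 329, 329, 329, 329, 328, 329, 329, 329, 329, 329, 328, 329, 328, 329, 329, 329, 329, 328]
t=13: [329, 329, 329, 329, 329, 329, 329, 329, 329, 329, 329, 329, 329, 329, 329, 329, 329, 329, 329, 329, 329, 329]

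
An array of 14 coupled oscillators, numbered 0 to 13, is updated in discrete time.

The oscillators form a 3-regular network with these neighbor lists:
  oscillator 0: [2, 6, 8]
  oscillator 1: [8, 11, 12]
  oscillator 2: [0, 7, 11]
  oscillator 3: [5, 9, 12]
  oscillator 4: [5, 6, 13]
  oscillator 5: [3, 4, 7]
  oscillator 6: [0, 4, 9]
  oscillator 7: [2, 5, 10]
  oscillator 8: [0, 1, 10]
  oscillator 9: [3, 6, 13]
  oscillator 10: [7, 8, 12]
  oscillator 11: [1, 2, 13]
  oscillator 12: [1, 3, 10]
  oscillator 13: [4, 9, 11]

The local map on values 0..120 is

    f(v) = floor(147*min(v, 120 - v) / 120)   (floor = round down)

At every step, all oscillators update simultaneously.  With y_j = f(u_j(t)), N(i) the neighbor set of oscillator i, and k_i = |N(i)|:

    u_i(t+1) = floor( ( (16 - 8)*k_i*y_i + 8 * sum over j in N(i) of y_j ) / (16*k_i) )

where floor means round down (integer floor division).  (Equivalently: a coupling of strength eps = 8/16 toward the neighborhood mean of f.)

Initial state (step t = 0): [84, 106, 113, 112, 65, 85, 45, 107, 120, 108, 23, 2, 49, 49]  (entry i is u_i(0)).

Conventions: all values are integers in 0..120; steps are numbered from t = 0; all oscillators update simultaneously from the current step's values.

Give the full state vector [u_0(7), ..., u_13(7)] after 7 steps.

Simulating step by step:
t=0: [84, 106, 113, 112, 65, 85, 45, 107, 120, 108, 23, 2, 49, 49]
t=1: [32, 18, 14, 23, 59, 36, 48, 20, 14, 27, 26, 15, 39, 43]
t=2: [34, 24, 22, 34, 61, 42, 53, 27, 23, 39, 30, 24, 37, 46]
t=3: [40, 31, 30, 44, 64, 49, 58, 35, 31, 50, 35, 33, 40, 52]
t=4: [48, 39, 39, 54, 66, 57, 65, 44, 39, 61, 42, 42, 46, 59]
t=5: [55, 49, 50, 65, 67, 65, 66, 54, 49, 70, 51, 53, 55, 67]
t=6: [64, 61, 63, 66, 64, 66, 65, 64, 61, 63, 63, 62, 65, 63]
t=7: [68, 71, 69, 66, 67, 66, 67, 68, 70, 68, 69, 70, 68, 69]

Answer: [68, 71, 69, 66, 67, 66, 67, 68, 70, 68, 69, 70, 68, 69]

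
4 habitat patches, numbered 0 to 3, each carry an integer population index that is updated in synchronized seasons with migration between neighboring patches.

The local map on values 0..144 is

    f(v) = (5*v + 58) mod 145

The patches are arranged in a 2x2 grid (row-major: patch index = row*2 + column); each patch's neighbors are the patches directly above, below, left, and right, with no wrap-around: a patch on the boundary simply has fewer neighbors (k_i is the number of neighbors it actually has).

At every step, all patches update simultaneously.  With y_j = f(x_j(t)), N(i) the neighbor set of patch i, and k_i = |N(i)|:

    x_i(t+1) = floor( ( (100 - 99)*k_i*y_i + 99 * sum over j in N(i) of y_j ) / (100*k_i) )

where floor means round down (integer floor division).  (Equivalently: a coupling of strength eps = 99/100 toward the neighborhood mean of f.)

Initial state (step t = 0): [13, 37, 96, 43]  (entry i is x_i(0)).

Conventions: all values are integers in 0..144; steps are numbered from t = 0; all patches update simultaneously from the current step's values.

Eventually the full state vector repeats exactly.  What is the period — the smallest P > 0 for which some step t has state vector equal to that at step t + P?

Simulating step by step:
t=0: [13, 37, 96, 43]
t=1: [100, 125, 125, 100]
t=2: [103, 122, 122, 103]
t=3: [88, 137, 137, 88]
t=4: [18, 62, 62, 18]
t=5: [77, 3, 3, 77]
t=6: [72, 8, 8, 72]
t=7: [98, 127, 127, 98]
t=8: [113, 113, 113, 113]
t=9: [43, 43, 43, 43]
t=10: [128, 128, 128, 128]
t=11: [118, 118, 118, 118]
t=12: [68, 68, 68, 68]
t=13: [108, 108, 108, 108]
t=14: [18, 18, 18, 18]
t=15: [3, 3, 3, 3]
t=16: [73, 73, 73, 73]
t=17: [133, 133, 133, 133]
t=18: [143, 143, 143, 143]
t=19: [48, 48, 48, 48]
t=20: [8, 8, 8, 8]
t=21: [98, 98, 98, 98]
t=22: [113, 113, 113, 113]

Answer: 14
Key observation: The state at step 8, [113, 113, 113, 113], reappears at step 22 — and no state repeats earlier — so the cycle the system enters has period 14.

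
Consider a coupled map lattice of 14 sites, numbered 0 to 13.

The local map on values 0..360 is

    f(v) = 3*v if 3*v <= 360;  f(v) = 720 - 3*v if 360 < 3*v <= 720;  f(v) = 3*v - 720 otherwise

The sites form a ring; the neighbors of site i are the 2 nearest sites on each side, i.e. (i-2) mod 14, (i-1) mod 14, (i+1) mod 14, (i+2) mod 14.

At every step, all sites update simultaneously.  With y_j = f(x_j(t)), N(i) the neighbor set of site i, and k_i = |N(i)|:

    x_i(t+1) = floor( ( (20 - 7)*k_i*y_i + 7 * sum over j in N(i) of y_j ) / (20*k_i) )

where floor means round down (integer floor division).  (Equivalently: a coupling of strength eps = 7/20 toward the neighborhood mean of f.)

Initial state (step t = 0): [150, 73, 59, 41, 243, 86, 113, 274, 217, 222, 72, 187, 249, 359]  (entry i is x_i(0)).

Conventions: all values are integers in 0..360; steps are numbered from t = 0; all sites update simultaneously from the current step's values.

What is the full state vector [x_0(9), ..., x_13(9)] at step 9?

Answer: [205, 178, 159, 88, 165, 216, 117, 138, 113, 257, 300, 297, 172, 162]

Derivation:
t=0: [150, 73, 59, 41, 243, 86, 113, 274, 217, 222, 72, 187, 249, 359]
t=1: [243, 223, 169, 137, 84, 217, 258, 129, 107, 82, 167, 160, 105, 291]
t=2: [69, 93, 192, 252, 220, 127, 120, 276, 283, 257, 240, 237, 259, 153]
t=3: [199, 238, 144, 95, 115, 269, 289, 147, 129, 54, 21, 38, 78, 217]
t=4: [132, 70, 253, 248, 294, 148, 186, 245, 273, 174, 114, 120, 184, 86]
t=5: [269, 192, 88, 75, 149, 211, 153, 74, 127, 200, 294, 318, 221, 260]
t=6: [102, 149, 235, 213, 250, 142, 250, 214, 287, 161, 170, 187, 84, 84]
t=7: [268, 234, 70, 106, 56, 210, 67, 112, 140, 205, 205, 186, 244, 250]
t=8: [78, 67, 187, 249, 180, 148, 208, 279, 260, 147, 118, 127, 41, 43]
t=9: [205, 178, 159, 88, 165, 216, 117, 138, 113, 257, 300, 297, 172, 162]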